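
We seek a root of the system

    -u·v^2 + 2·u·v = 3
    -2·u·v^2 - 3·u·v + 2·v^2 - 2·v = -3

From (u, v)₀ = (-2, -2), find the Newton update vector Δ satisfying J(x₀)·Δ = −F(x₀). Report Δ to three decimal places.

(0.235, 0.926)

At (-2, -2): F = (13.000, 19.000).
Jacobian J = [[-v^2 + 2·v, -2·u·v + 2·u], [-2·v^2 - 3·v, -4·u·v - 3·u + 4·v - 2]].
At the point, J = [[-8.000, -12.000], [-2.000, -20.000]] (det J = 136.000).
Solving J·Δ = −F gives Δ = (0.235, 0.926).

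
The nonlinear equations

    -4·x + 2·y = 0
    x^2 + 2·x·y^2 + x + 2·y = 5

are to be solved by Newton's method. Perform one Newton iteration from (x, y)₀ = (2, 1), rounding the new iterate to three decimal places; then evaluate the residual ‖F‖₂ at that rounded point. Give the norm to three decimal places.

At (2, 1): F = (-6.000, 7.000).
Jacobian J = [[-4, 2], [2·x + 2·y^2 + 1, 4·x·y + 2]].
At the point, J = [[-4.000, 2.000], [7.000, 10.000]] (det J = -54.000).
Solving J·Δ = −F gives Δ = (-1.370, 0.259).
Then the next iterate is (x, y)₁ = (0.630, 1.259).
Re-evaluating at (0.630, 1.259): F = (-0.002, 0.54210), so ‖F‖₂ = 0.542.

0.542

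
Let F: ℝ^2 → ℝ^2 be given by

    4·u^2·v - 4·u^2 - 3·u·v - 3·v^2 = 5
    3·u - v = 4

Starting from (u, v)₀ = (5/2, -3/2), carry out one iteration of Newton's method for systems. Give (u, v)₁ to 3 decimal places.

(0.456, -2.632)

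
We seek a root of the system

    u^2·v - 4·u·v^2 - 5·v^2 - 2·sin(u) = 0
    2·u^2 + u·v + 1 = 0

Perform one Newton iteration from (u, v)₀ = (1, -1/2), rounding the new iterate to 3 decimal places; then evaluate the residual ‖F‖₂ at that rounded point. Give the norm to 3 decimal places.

At (1, -1/2): F = (-4.43294, 2.500).
Jacobian J = [[2·u·v - 4·v^2 - 2·cos(u), u^2 - 8·u·v - 10·v], [4·u + v, u]].
At the point, J = [[-3.08060, 10.000], [3.500, 1.000]] (det J = -38.08060).
Solving J·Δ = −F gives Δ = (-0.773, 0.205).
Then the next iterate is (u, v)₁ = (0.227, -0.295).
Re-evaluating at (0.227, -0.295): F = (-0.97946, 1.03609), so ‖F‖₂ = 1.426.

1.426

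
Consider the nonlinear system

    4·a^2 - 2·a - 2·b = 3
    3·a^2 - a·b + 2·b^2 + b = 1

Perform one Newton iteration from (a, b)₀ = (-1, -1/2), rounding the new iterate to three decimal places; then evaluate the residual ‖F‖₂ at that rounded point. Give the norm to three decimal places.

At (-1, -1/2): F = (4.000, 1.500).
Jacobian J = [[8·a - 2, -2], [6·a - b, -a + 4·b + 1]].
At the point, J = [[-10.000, -2.000], [-5.500, 0.000]] (det J = -11.000).
Solving J·Δ = −F gives Δ = (0.273, 0.636).
Then the next iterate is (a, b)₁ = (-0.727, 0.136).
Re-evaluating at (-0.727, 0.136): F = (0.29612, 0.85745), so ‖F‖₂ = 0.907.

0.907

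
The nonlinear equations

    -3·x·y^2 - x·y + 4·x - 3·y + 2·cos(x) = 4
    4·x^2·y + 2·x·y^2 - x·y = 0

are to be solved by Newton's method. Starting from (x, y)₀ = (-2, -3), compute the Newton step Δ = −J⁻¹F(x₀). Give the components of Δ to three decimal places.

(0.824, 0.789)

At (-2, -3): F = (44.16771, -90.000).
Jacobian J = [[-3·y^2 - y - 2·sin(x) + 4, -6·x·y - x - 3], [8·x·y + 2·y^2 - y, 4·x^2 + 4·x·y - x]].
At the point, J = [[-18.18141, -37.000], [69.000, 42.000]] (det J = 1789.38098).
Solving J·Δ = −F gives Δ = (0.824, 0.789).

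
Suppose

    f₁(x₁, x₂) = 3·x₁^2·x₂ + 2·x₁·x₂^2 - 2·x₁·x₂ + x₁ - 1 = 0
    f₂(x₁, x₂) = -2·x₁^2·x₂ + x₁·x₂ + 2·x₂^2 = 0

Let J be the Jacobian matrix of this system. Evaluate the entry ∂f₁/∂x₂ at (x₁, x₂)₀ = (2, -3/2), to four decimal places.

∂f₁/∂x₂ = 3·x₁^2 + 4·x₁·x₂ - 2·x₁.
At (2, -3/2) this is -4.0000.

-4.0000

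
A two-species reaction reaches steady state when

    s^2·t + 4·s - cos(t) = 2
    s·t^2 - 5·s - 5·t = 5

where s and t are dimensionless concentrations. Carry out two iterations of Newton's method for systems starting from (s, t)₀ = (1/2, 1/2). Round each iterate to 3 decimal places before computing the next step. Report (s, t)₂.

(1.612, -1.613)

At (1/2, 1/2): F = (-0.75258, -9.875).
Jacobian J = [[2·s·t + 4, s^2 + sin(t)], [t^2 - 5, 2·s·t - 5]].
At the point, J = [[4.500, 0.72943], [-4.750, -4.500]] (det J = -16.78523).
Solving J·Δ = −F gives Δ = (0.631, -2.860).
Then the next iterate is (s, t)₁ = (1.131, -2.360).
Round to (1.131, -2.360) and repeat: F = (0.21497, 7.44422), J = [[-1.33832, 0.57475], [0.56960, -10.33832]].
Δ = (0.481, 0.747), so (s, t)₂ = (1.612, -1.613).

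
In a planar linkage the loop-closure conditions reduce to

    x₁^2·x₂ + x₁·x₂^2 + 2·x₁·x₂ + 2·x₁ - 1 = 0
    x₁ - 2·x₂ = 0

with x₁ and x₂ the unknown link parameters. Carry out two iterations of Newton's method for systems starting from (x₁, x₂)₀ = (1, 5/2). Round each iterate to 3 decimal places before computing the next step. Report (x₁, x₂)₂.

(0.586, 0.293)

At (1, 5/2): F = (14.750, -4.000).
Jacobian J = [[2·x₁·x₂ + x₂^2 + 2·x₂ + 2, x₁^2 + 2·x₁·x₂ + 2·x₁], [1, -2]].
At the point, J = [[18.250, 8.000], [1.000, -2.000]] (det J = -44.500).
Solving J·Δ = −F gives Δ = (0.056, -1.972).
Then the next iterate is (x₁, x₂)₁ = (1.056, 0.528).
Round to (1.056, 0.528) and repeat: F = (3.11032, 0.000), J = [[4.44992, 4.34227], [1.000, -2.000]].
Δ = (-0.470, -0.235), so (x₁, x₂)₂ = (0.586, 0.293).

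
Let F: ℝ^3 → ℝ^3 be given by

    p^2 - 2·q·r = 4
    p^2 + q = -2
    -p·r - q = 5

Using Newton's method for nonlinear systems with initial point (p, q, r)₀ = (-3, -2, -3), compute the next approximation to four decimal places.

At (-3, -2, -3): F = (-7.0000, 9.0000, -12.0000).
Jacobian J = [[2·p, -2·r, -2·q], [2·p, 1, 0], [-r, -1, -p]].
At the point, J = [[-6.0000, 6.0000, 4.0000], [-6.0000, 1.0000, 0.0000], [3.0000, -1.0000, 3.0000]] (det J = 102.0000).
Solving J·Δ = −F gives Δ = (1.6765, 1.0588, 2.6765).
Then the next iterate is (p, q, r)₁ = (-1.3235, -0.9412, -0.3235).

(-1.3235, -0.9412, -0.3235)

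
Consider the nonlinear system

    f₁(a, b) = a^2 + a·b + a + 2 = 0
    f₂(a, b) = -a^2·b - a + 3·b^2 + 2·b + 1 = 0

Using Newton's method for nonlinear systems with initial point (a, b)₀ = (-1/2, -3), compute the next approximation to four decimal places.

(0.3810, -1.7861)

At (-1/2, -3): F = (3.2500, 23.2500).
Jacobian J = [[2·a + b + 1, a], [-2·a·b - 1, -a^2 + 6·b + 2]].
At the point, J = [[-3.0000, -0.5000], [-4.0000, -16.2500]] (det J = 46.7500).
Solving J·Δ = −F gives Δ = (0.8810, 1.2139).
Then the next iterate is (a, b)₁ = (0.3810, -1.7861).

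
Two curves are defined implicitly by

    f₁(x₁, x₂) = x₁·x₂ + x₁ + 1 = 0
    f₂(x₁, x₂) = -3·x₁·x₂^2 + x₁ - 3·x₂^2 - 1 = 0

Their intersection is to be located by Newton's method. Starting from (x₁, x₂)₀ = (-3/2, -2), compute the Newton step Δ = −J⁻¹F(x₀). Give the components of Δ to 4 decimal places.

(-0.9286, 2.2857)

At (-3/2, -2): F = (2.5000, 3.5000).
Jacobian J = [[x₂ + 1, x₁], [-3·x₂^2 + 1, -6·x₁·x₂ - 6·x₂]].
At the point, J = [[-1.0000, -1.5000], [-11.0000, -6.0000]] (det J = -10.5000).
Solving J·Δ = −F gives Δ = (-0.9286, 2.2857).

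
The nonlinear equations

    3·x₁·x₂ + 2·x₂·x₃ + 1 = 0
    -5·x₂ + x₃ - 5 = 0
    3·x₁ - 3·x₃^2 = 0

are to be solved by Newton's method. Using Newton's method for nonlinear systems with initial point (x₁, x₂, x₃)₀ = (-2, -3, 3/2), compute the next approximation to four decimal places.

(-0.8884, -0.9092, 0.4539)

At (-2, -3, 3/2): F = (10.0000, 11.5000, -12.7500).
Jacobian J = [[3·x₂, 3·x₁ + 2·x₃, 2·x₂], [0, -5, 1], [3, 0, -6·x₃]].
At the point, J = [[-9.0000, -3.0000, -6.0000], [0.0000, -5.0000, 1.0000], [3.0000, 0.0000, -9.0000]] (det J = -504.0000).
Solving J·Δ = −F gives Δ = (1.1116, 2.0908, -1.0461).
Then the next iterate is (x₁, x₂, x₃)₁ = (-0.8884, -0.9092, 0.4539).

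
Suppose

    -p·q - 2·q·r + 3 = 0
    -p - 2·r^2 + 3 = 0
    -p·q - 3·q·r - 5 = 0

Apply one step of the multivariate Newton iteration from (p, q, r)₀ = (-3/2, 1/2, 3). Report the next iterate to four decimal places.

(30.3913, -2.0362, -0.7826)

At (-3/2, 1/2, 3): F = (0.7500, -13.5000, -8.7500).
Jacobian J = [[-q, -p - 2·r, -2·q], [-1, 0, -4·r], [-q, -p - 3·r, -3·q]].
At the point, J = [[-0.5000, -4.5000, -1.0000], [-1.0000, 0.0000, -12.0000], [-0.5000, -7.5000, -1.5000]] (det J = 17.2500).
Solving J·Δ = −F gives Δ = (31.8913, -2.5362, -3.7826).
Then the next iterate is (p, q, r)₁ = (30.3913, -2.0362, -0.7826).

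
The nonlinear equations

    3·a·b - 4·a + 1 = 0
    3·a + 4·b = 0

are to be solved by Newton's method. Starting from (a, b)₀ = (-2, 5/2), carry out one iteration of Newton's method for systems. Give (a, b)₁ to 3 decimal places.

(-2.000, 1.500)

At (-2, 5/2): F = (-6.000, 4.000).
Jacobian J = [[3·b - 4, 3·a], [3, 4]].
At the point, J = [[3.500, -6.000], [3.000, 4.000]] (det J = 32.000).
Solving J·Δ = −F gives Δ = (0.000, -1.000).
Then the next iterate is (a, b)₁ = (-2.000, 1.500).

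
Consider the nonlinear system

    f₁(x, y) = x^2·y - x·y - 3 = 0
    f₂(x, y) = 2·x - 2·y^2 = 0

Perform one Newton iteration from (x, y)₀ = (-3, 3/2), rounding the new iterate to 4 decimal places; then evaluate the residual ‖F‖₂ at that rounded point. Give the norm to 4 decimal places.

At (-3, 3/2): F = (15.0000, -10.5000).
Jacobian J = [[2·x·y - y, x^2 - x], [2, -4·y]].
At the point, J = [[-10.5000, 12.0000], [2.0000, -6.0000]] (det J = 39.0000).
Solving J·Δ = −F gives Δ = (-0.9231, -2.0577).
Then the next iterate is (x, y)₁ = (-3.9231, -0.5577).
Re-evaluating at (-3.9231, -0.5577): F = (-13.771314, -8.468259), so ‖F‖₂ = 16.1666.

16.1666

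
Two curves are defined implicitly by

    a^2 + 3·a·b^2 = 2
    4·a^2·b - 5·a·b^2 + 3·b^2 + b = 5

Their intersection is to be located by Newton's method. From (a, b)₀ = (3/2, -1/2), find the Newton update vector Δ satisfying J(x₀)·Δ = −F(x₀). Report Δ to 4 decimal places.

(1.3851, 1.4598)

At (3/2, -1/2): F = (1.3750, -11.1250).
Jacobian J = [[2·a + 3·b^2, 6·a·b], [8·a·b - 5·b^2, 4·a^2 - 10·a·b + 6·b + 1]].
At the point, J = [[3.7500, -4.5000], [-7.2500, 14.5000]] (det J = 21.7500).
Solving J·Δ = −F gives Δ = (1.3851, 1.4598).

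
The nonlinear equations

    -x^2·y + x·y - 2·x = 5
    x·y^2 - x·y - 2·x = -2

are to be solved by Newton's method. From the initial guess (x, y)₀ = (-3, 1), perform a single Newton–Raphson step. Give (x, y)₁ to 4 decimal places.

(0.3077, 1.4615)

At (-3, 1): F = (-11.0000, 8.0000).
Jacobian J = [[-2·x·y + y - 2, -x^2 + x], [y^2 - y - 2, 2·x·y - x]].
At the point, J = [[5.0000, -12.0000], [-2.0000, -3.0000]] (det J = -39.0000).
Solving J·Δ = −F gives Δ = (3.3077, 0.4615).
Then the next iterate is (x, y)₁ = (0.3077, 1.4615).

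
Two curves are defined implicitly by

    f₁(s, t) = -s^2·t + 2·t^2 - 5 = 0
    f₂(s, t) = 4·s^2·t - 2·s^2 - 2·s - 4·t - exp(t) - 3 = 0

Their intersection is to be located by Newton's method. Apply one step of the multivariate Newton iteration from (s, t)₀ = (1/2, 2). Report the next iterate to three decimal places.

(11.522, 4.522)

At (1/2, 2): F = (2.500, -17.88906).
Jacobian J = [[-2·s·t, -s^2 + 4·t], [8·s·t - 4·s - 2, 4·s^2 - exp(t) - 4]].
At the point, J = [[-2.000, 7.750], [4.000, -10.38906]] (det J = -10.22189).
Solving J·Δ = −F gives Δ = (11.022, 2.522).
Then the next iterate is (s, t)₁ = (11.522, 4.522).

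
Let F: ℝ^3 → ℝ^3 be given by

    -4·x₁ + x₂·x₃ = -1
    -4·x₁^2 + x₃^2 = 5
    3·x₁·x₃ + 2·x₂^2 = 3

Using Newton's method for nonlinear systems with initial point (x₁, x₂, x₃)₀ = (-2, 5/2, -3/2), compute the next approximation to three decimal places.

At (-2, 5/2, -3/2): F = (5.250, -18.750, 18.500).
Jacobian J = [[-4, x₃, x₂], [-8·x₁, 0, 2·x₃], [3·x₃, 4·x₂, 3·x₁]].
At the point, J = [[-4.000, -1.500, 2.500], [16.000, 0.000, -3.000], [-4.500, 10.000, -6.000]] (det J = 115.750).
Solving J·Δ = −F gives Δ = (0.512, -3.732, -3.520).
Then the next iterate is (x₁, x₂, x₃)₁ = (-1.488, -1.232, -5.020).

(-1.488, -1.232, -5.020)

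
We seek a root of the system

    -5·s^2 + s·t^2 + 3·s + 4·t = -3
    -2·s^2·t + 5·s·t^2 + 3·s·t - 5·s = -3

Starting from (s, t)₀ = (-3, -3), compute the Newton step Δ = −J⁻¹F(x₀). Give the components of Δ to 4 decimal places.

At (-3, -3): F = (-90.0000, -36.0000).
Jacobian J = [[-10·s + t^2 + 3, 2·s·t + 4], [-4·s·t + 5·t^2 + 3·t - 5, -2·s^2 + 10·s·t + 3·s]].
At the point, J = [[42.0000, 22.0000], [-5.0000, 63.0000]] (det J = 2756.0000).
Solving J·Δ = −F gives Δ = (1.7700, 0.7119).

(1.7700, 0.7119)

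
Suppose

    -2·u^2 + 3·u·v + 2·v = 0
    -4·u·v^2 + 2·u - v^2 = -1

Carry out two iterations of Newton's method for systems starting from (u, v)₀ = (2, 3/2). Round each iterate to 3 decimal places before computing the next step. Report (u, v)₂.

At (2, 3/2): F = (4.000, -15.250).
Jacobian J = [[-4·u + 3·v, 3·u + 2], [-4·v^2 + 2, -8·u·v - 2·v]].
At the point, J = [[-3.500, 8.000], [-7.000, -27.000]] (det J = 150.500).
Solving J·Δ = −F gives Δ = (-0.093, -0.541).
Then the next iterate is (u, v)₁ = (1.907, 0.959).
Round to (1.907, 0.959) and repeat: F = (0.13114, -3.12101), J = [[-4.751, 7.721], [-1.67872, -16.54850]].
Δ = (-0.239, -0.164), so (u, v)₂ = (1.668, 0.795).

(1.668, 0.795)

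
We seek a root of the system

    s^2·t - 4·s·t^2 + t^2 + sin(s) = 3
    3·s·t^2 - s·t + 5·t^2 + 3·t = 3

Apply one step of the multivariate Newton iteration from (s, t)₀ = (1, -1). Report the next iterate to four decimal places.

At (1, -1): F = (-6.158529, 3.0000).
Jacobian J = [[2·s·t - 4·t^2 + cos(s), s^2 - 8·s·t + 2·t], [3·t^2 - t, 6·s·t - s + 10·t + 3]].
At the point, J = [[-5.459698, 7.0000], [4.0000, -14.0000]] (det J = 48.435768).
Solving J·Δ = −F gives Δ = (-1.3465, -0.1704).
Then the next iterate is (s, t)₁ = (-0.3465, -1.1704).

(-0.3465, -1.1704)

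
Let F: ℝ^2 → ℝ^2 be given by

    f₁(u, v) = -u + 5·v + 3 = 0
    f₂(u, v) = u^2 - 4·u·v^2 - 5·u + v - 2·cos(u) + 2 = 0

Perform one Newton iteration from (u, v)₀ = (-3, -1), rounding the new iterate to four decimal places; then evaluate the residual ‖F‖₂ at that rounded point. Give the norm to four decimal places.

At (-3, -1): F = (1.0000, 38.979985).
Jacobian J = [[-1, 5], [2·u - 4·v^2 + 2·sin(u) - 5, -8·u·v + 1]].
At the point, J = [[-1.0000, 5.0000], [-15.282240, -23.0000]] (det J = 99.411200).
Solving J·Δ = −F gives Δ = (2.1919, 0.2384).
Then the next iterate is (u, v)₁ = (-0.8081, -0.7616).
Re-evaluating at (-0.8081, -0.7616): F = (0.0001, 6.425083), so ‖F‖₂ = 6.4251.

6.4251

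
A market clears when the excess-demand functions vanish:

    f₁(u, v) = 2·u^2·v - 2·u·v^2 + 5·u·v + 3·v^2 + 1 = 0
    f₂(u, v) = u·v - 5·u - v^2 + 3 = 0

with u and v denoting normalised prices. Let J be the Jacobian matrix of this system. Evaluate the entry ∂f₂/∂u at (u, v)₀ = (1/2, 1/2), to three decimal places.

∂f₂/∂u = v - 5.
At (1/2, 1/2) this is -4.500.

-4.500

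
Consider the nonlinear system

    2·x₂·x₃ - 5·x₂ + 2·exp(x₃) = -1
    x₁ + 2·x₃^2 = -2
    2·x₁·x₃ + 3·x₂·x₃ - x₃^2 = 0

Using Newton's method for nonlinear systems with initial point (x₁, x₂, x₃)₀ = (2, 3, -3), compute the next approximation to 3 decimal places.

(2.783, 1.153, -1.101)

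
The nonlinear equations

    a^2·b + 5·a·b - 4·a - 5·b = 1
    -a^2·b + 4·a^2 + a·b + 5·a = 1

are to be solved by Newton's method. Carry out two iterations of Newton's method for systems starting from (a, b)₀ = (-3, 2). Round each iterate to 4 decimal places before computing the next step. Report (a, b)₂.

(-6.1054, 3.1698)

At (-3, 2): F = (-11.0000, -4.0000).
Jacobian J = [[2·a·b + 5·b - 4, a^2 + 5·a - 5], [-2·a·b + 8·a + b + 5, -a^2 + a]].
At the point, J = [[-6.0000, -11.0000], [-5.0000, -12.0000]] (det J = 17.0000).
Solving J·Δ = −F gives Δ = (-5.1765, 1.8235).
Then the next iterate is (a, b)₁ = (-8.1765, 3.8235).
Round to (-8.1765, 3.8235) and repeat: F = (111.894936, -61.345413), J = [[-47.408196, 20.972652], [5.937196, -75.031652]].
Δ = (2.0711, -0.6537), so (a, b)₂ = (-6.1054, 3.1698).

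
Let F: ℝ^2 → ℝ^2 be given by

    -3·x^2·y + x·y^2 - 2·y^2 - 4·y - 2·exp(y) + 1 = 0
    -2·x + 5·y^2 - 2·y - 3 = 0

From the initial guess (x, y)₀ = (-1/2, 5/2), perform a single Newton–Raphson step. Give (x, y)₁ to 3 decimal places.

(0.190, 1.506)

At (-1/2, 5/2): F = (-50.86499, 24.250).
Jacobian J = [[-6·x·y + y^2, -3·x^2 + 2·x·y - 4·y - 2·exp(y) - 4], [-2, 10·y - 2]].
At the point, J = [[13.750, -41.61499], [-2.000, 23.000]] (det J = 233.02002).
Solving J·Δ = −F gives Δ = (0.690, -0.994).
Then the next iterate is (x, y)₁ = (0.190, 1.506).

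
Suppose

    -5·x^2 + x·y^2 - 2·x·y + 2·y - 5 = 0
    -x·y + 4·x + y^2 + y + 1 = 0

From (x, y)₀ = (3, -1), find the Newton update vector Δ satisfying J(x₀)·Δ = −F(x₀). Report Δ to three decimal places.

At (3, -1): F = (-43.000, 16.000).
Jacobian J = [[-10·x + y^2 - 2·y, 2·x·y - 2·x + 2], [-y + 4, -x + 2·y + 1]].
At the point, J = [[-27.000, -10.000], [5.000, -4.000]] (det J = 158.000).
Solving J·Δ = −F gives Δ = (-2.101, 1.373).

(-2.101, 1.373)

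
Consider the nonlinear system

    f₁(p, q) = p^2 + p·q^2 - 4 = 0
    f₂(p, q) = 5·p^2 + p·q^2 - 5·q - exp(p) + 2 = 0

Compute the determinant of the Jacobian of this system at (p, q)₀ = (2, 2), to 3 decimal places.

-108.888

J = [[2·p + q^2, 2·p·q], [10·p + q^2 - exp(p), 2·p·q - 5]].
At the point, J = [[8.000, 8.000], [16.61094, 3.000]].
det J = -108.888.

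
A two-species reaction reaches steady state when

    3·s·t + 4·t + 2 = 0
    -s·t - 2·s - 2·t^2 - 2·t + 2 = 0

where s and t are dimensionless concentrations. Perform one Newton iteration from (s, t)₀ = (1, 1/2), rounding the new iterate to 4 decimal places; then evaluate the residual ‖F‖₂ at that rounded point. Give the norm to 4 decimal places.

4.4379

At (1, 1/2): F = (5.5000, -2.0000).
Jacobian J = [[3·t, 3·s + 4], [-t - 2, -s - 4·t - 2]].
At the point, J = [[1.5000, 7.0000], [-2.5000, -5.0000]] (det J = 10.0000).
Solving J·Δ = −F gives Δ = (1.3500, -1.0750).
Then the next iterate is (s, t)₁ = (2.3500, -0.5750).
Re-evaluating at (2.3500, -0.5750): F = (-4.353750, -0.8600), so ‖F‖₂ = 4.4379.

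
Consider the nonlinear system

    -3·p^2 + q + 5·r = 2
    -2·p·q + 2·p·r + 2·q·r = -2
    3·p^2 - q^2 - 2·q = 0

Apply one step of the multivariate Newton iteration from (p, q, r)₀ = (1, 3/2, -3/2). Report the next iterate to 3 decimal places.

At (1, 3/2, -3/2): F = (-11.000, -8.500, -2.250).
Jacobian J = [[-6·p, 1, 5], [-2·q + 2·r, -2·p + 2·r, 2·p + 2·q], [6·p, -2·q - 2, 0]].
At the point, J = [[-6.000, 1.000, 5.000], [-6.000, -5.000, 5.000], [6.000, -5.000, 0.000]] (det J = 180.000).
Solving J·Δ = −F gives Δ = (0.722, 0.417, 2.983).
Then the next iterate is (p, q, r)₁ = (1.722, 1.917, 1.483).

(1.722, 1.917, 1.483)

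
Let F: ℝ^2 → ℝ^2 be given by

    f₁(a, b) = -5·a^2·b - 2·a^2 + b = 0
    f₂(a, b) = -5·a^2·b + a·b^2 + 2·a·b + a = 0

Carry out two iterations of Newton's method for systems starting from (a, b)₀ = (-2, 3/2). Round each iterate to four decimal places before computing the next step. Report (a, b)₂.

At (-2, 3/2): F = (-36.5000, -42.5000).
Jacobian J = [[-10·a·b - 4·a, -5·a^2 + 1], [-10·a·b + b^2 + 2·b + 1, -5·a^2 + 2·a·b + 2·a]].
At the point, J = [[38.0000, -19.0000], [36.2500, -30.0000]] (det J = -451.2500).
Solving J·Δ = −F gives Δ = (0.6371, -0.6468).
Then the next iterate is (a, b)₁ = (-1.3629, 0.8532).
Round to (-1.3629, 0.8532) and repeat: F = (-10.785873, -12.604756), J = [[17.079863, -8.287482], [15.062613, -14.338935]].
Δ = (0.4180, -0.4399), so (a, b)₂ = (-0.9449, 0.4133).

(-0.9449, 0.4133)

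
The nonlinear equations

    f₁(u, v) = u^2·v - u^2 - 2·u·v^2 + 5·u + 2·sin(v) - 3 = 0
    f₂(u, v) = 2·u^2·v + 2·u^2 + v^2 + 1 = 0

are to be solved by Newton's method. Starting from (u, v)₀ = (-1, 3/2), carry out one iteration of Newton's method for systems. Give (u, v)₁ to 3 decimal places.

At (-1, 3/2): F = (-1.00501, 8.250).
Jacobian J = [[2·u·v - 2·u - 2·v^2 + 5, u^2 - 4·u·v + 2·cos(v)], [4·u·v + 4·u, 2·u^2 + 2·v]].
At the point, J = [[-0.500, 7.14147], [-10.000, 5.000]] (det J = 68.91474).
Solving J·Δ = −F gives Δ = (0.928, 0.206).
Then the next iterate is (u, v)₁ = (-0.072, 1.706).

(-0.072, 1.706)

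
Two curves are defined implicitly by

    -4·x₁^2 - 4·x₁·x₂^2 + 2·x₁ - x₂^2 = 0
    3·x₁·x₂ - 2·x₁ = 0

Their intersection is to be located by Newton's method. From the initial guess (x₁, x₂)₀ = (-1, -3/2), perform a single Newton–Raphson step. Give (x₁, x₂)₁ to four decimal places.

At (-1, -3/2): F = (0.7500, 6.5000).
Jacobian J = [[-8·x₁ - 4·x₂^2 + 2, -8·x₁·x₂ - 2·x₂], [3·x₂ - 2, 3·x₁]].
At the point, J = [[1.0000, -9.0000], [-6.5000, -3.0000]] (det J = -61.5000).
Solving J·Δ = −F gives Δ = (0.9146, 0.1850).
Then the next iterate is (x₁, x₂)₁ = (-0.0854, -1.3150).

(-0.0854, -1.3150)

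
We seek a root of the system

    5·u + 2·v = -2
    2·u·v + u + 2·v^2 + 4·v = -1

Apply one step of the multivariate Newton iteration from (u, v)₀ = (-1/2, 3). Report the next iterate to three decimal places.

At (-1/2, 3): F = (5.500, 27.500).
Jacobian J = [[5, 2], [2·v + 1, 2·u + 4·v + 4]].
At the point, J = [[5.000, 2.000], [7.000, 15.000]] (det J = 61.000).
Solving J·Δ = −F gives Δ = (-0.451, -1.623).
Then the next iterate is (u, v)₁ = (-0.951, 1.377).

(-0.951, 1.377)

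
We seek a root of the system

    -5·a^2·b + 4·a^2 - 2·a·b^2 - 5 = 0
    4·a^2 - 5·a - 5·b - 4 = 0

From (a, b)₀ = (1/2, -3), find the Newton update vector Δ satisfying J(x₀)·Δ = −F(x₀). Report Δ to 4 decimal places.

(4.5000, 1.0000)

At (1/2, -3): F = (-9.2500, 9.5000).
Jacobian J = [[-10·a·b + 8·a - 2·b^2, -5·a^2 - 4·a·b], [8·a - 5, -5]].
At the point, J = [[1.0000, 4.7500], [-1.0000, -5.0000]] (det J = -0.2500).
Solving J·Δ = −F gives Δ = (4.5000, 1.0000).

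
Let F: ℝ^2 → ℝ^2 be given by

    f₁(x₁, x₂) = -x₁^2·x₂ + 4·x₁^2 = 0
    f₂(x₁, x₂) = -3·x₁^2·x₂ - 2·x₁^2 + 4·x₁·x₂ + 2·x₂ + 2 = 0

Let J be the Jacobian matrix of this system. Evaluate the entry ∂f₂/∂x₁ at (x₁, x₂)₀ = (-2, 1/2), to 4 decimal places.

16.0000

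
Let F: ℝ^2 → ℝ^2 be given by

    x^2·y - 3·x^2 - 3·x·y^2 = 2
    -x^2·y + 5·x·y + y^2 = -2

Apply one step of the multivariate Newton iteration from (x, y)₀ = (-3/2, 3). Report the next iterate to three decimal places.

(-0.852, 2.282)

At (-3/2, 3): F = (38.500, -18.250).
Jacobian J = [[2·x·y - 6·x - 3·y^2, x^2 - 6·x·y], [-2·x·y + 5·y, -x^2 + 5·x + 2·y]].
At the point, J = [[-27.000, 29.250], [24.000, -3.750]] (det J = -600.750).
Solving J·Δ = −F gives Δ = (0.648, -0.718).
Then the next iterate is (x, y)₁ = (-0.852, 2.282).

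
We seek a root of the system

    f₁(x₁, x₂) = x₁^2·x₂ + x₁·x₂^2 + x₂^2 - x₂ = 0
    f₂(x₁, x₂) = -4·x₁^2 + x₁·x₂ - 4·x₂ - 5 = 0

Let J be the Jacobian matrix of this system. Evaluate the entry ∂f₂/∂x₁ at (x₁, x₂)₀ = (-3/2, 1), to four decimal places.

∂f₂/∂x₁ = -8·x₁ + x₂.
At (-3/2, 1) this is 13.0000.

13.0000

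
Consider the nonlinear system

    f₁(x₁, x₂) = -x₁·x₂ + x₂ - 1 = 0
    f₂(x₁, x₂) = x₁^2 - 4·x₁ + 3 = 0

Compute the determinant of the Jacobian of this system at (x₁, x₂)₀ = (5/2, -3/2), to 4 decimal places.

1.5000

J = [[-x₂, -x₁ + 1], [2·x₁ - 4, 0]].
At the point, J = [[1.5000, -1.5000], [1.0000, 0.0000]].
det J = 1.5000.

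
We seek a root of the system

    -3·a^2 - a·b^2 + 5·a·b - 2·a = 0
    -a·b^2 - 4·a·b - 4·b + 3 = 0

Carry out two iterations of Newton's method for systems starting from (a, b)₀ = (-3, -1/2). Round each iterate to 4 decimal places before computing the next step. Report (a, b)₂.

(-2.3596, -0.8742)

At (-3, -1/2): F = (-12.7500, -0.2500).
Jacobian J = [[-6·a - b^2 + 5·b - 2, -2·a·b + 5·a], [-b^2 - 4·b, -2·a·b - 4·a - 4]].
At the point, J = [[13.2500, -18.0000], [1.7500, 5.0000]] (det J = 97.7500).
Solving J·Δ = −F gives Δ = (0.6982, -0.1944).
Then the next iterate is (a, b)₁ = (-2.3018, -0.6944).
Round to (-2.3018, -0.6944) and repeat: F = (-2.189492, 0.494028), J = [[7.856609, -14.705740], [2.295409, 2.010460]].
Δ = (-0.0578, -0.1798), so (a, b)₂ = (-2.3596, -0.8742).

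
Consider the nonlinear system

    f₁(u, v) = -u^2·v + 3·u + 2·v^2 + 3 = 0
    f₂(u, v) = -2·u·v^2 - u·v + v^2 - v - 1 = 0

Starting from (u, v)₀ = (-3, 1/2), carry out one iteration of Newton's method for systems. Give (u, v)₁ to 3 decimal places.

(-1.346, 0.489)

At (-3, 1/2): F = (-10.000, 1.750).
Jacobian J = [[-2·u·v + 3, -u^2 + 4·v], [-2·v^2 - v, -4·u·v - u + 2·v - 1]].
At the point, J = [[6.000, -7.000], [-1.000, 9.000]] (det J = 47.000).
Solving J·Δ = −F gives Δ = (1.654, -0.011).
Then the next iterate is (u, v)₁ = (-1.346, 0.489).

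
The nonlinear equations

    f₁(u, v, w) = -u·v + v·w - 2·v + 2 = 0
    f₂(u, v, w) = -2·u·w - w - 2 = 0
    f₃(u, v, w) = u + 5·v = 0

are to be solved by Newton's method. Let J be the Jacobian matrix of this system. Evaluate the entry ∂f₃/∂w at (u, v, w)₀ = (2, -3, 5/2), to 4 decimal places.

0.0000

∂f₃/∂w = 0.
At (2, -3, 5/2) this is 0.0000.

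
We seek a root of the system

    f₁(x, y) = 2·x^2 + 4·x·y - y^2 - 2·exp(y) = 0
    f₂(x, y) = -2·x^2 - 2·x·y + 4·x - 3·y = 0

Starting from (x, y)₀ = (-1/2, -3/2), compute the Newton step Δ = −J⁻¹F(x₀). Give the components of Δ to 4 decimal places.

(0.1711, 1.0197)

At (-1/2, -3/2): F = (0.803740, 0.5000).
Jacobian J = [[4·x + 4·y, 4·x - 2·y - 2·exp(y)], [-4·x - 2·y + 4, -2·x - 3]].
At the point, J = [[-8.0000, 0.553740], [9.0000, -2.0000]] (det J = 11.016343).
Solving J·Δ = −F gives Δ = (0.1711, 1.0197).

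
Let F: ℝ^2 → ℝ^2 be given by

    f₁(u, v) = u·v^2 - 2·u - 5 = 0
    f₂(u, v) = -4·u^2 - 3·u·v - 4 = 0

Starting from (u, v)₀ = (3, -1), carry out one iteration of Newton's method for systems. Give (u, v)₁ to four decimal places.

(2.0256, -2.1709)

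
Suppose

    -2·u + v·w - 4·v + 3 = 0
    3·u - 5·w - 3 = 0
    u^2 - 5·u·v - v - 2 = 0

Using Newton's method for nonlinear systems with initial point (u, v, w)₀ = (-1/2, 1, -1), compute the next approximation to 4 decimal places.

(-0.5810, 0.8427, -0.9486)

At (-1/2, 1, -1): F = (-1.0000, 0.5000, -0.2500).
Jacobian J = [[-2, w - 4, v], [3, 0, -5], [2·u - 5·v, -5·u - 1, 0]].
At the point, J = [[-2.0000, -5.0000, 1.0000], [3.0000, 0.0000, -5.0000], [-6.0000, 1.5000, 0.0000]] (det J = -160.5000).
Solving J·Δ = −F gives Δ = (-0.0810, -0.1573, 0.0514).
Then the next iterate is (u, v, w)₁ = (-0.5810, 0.8427, -0.9486).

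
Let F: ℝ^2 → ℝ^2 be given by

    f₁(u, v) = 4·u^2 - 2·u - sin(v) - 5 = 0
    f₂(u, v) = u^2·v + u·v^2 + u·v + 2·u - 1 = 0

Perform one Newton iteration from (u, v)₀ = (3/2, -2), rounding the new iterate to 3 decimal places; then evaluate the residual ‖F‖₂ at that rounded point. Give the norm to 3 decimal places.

0.172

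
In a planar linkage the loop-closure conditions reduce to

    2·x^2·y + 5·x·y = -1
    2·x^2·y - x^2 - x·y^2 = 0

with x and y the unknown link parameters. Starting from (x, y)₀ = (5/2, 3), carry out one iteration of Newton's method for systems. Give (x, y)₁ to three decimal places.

(1.702, 1.396)

At (5/2, 3): F = (76.000, 8.750).
Jacobian J = [[4·x·y + 5·y, 2·x^2 + 5·x], [4·x·y - 2·x - y^2, 2·x^2 - 2·x·y]].
At the point, J = [[45.000, 25.000], [16.000, -2.500]] (det J = -512.500).
Solving J·Δ = −F gives Δ = (-0.798, -1.604).
Then the next iterate is (x, y)₁ = (1.702, 1.396).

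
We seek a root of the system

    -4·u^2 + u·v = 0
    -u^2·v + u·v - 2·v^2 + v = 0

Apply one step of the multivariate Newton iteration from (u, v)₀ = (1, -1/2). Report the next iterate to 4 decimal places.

At (1, -1/2): F = (-4.5000, -1.0000).
Jacobian J = [[-8·u + v, u], [-2·u·v + v, -u^2 + u - 4·v + 1]].
At the point, J = [[-8.5000, 1.0000], [0.5000, 3.0000]] (det J = -26.0000).
Solving J·Δ = −F gives Δ = (-0.4808, 0.4135).
Then the next iterate is (u, v)₁ = (0.5192, -0.0865).

(0.5192, -0.0865)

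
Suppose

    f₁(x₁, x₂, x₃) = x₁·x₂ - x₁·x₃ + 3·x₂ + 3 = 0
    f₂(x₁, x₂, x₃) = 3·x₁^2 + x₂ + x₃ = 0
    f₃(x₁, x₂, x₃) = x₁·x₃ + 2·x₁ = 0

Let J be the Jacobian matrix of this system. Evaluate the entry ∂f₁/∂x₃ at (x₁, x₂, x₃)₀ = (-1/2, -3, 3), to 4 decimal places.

0.5000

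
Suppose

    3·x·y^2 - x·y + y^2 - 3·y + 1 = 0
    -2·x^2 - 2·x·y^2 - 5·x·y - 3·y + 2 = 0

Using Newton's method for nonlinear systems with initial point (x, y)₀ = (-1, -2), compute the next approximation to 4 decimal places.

(-1.0500, -1.3833)

At (-1, -2): F = (-3.0000, 4.0000).
Jacobian J = [[3·y^2 - y, 6·x·y - x + 2·y - 3], [-4·x - 2·y^2 - 5·y, -4·x·y - 5·x - 3]].
At the point, J = [[14.0000, 6.0000], [6.0000, -6.0000]] (det J = -120.0000).
Solving J·Δ = −F gives Δ = (-0.0500, 0.6167).
Then the next iterate is (x, y)₁ = (-1.0500, -1.3833).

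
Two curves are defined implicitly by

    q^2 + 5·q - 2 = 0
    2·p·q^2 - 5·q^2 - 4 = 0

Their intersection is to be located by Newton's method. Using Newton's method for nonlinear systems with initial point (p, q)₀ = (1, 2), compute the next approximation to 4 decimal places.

At (1, 2): F = (12.0000, -16.0000).
Jacobian J = [[0, 2·q + 5], [2·q^2, 4·p·q - 10·q]].
At the point, J = [[0.0000, 9.0000], [8.0000, -12.0000]] (det J = -72.0000).
Solving J·Δ = −F gives Δ = (0.0000, -1.3333).
Then the next iterate is (p, q)₁ = (1.0000, 0.6667).

(1.0000, 0.6667)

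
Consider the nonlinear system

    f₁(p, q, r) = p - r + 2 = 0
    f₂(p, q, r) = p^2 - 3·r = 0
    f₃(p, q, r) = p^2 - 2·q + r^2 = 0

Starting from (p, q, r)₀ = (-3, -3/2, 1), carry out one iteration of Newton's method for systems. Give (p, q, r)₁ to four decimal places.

(-1.6667, 0.3333, 0.3333)

At (-3, -3/2, 1): F = (-2.0000, 6.0000, 13.0000).
Jacobian J = [[1, 0, -1], [2·p, 0, -3], [2·p, -2, 2·r]].
At the point, J = [[1.0000, 0.0000, -1.0000], [-6.0000, 0.0000, -3.0000], [-6.0000, -2.0000, 2.0000]] (det J = -18.0000).
Solving J·Δ = −F gives Δ = (1.3333, 1.8333, -0.6667).
Then the next iterate is (p, q, r)₁ = (-1.6667, 0.3333, 0.3333).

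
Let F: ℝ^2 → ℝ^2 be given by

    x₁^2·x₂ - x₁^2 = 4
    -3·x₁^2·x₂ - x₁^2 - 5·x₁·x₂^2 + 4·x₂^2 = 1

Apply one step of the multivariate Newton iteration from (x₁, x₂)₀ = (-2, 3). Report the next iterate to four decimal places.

At (-2, 3): F = (4.0000, 85.0000).
Jacobian J = [[2·x₁·x₂ - 2·x₁, x₁^2], [-6·x₁·x₂ - 2·x₁ - 5·x₂^2, -3·x₁^2 - 10·x₁·x₂ + 8·x₂]].
At the point, J = [[-8.0000, 4.0000], [-5.0000, 72.0000]] (det J = -556.0000).
Solving J·Δ = −F gives Δ = (-0.0935, -1.1871).
Then the next iterate is (x₁, x₂)₁ = (-2.0935, 1.8129).

(-2.0935, 1.8129)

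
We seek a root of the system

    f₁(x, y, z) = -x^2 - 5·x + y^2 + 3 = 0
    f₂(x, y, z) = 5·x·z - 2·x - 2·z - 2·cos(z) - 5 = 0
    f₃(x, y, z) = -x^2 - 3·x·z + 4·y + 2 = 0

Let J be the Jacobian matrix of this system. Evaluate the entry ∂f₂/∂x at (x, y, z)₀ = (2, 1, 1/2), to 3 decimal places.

0.500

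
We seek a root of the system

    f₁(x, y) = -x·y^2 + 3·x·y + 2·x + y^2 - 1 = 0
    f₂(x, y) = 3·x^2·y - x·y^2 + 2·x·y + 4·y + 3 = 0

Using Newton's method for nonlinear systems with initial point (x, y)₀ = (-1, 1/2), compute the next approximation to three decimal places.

(0.058, -0.062)

At (-1, 1/2): F = (-4.000, 5.750).
Jacobian J = [[-y^2 + 3·y + 2, -2·x·y + 3·x + 2·y], [6·x·y - y^2 + 2·y, 3·x^2 - 2·x·y + 2·x + 4]].
At the point, J = [[3.250, -1.000], [-2.250, 6.000]] (det J = 17.250).
Solving J·Δ = −F gives Δ = (1.058, -0.562).
Then the next iterate is (x, y)₁ = (0.058, -0.062).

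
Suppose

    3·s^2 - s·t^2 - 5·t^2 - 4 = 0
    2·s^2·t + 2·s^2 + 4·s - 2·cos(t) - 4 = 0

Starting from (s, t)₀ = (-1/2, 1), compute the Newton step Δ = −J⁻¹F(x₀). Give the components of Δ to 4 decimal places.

At (-1/2, 1): F = (-7.7500, -6.080605).
Jacobian J = [[6·s - t^2, -2·s·t - 10·t], [4·s·t + 4·s + 4, 2·s^2 + 2·sin(t)]].
At the point, J = [[-4.0000, -9.0000], [0.0000, 2.182942]] (det J = -8.731768).
Solving J·Δ = −F gives Δ = (-8.2049, 2.7855).

(-8.2049, 2.7855)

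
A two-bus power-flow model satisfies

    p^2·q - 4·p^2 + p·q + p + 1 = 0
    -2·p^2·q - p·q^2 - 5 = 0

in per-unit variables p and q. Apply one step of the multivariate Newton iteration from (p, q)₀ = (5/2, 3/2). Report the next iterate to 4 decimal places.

At (5/2, 3/2): F = (-8.3750, -29.3750).
Jacobian J = [[2·p·q - 8·p + q + 1, p^2 + p], [-4·p·q - q^2, -2·p^2 - 2·p·q]].
At the point, J = [[-10.0000, 8.7500], [-17.2500, -20.0000]] (det J = 350.9375).
Solving J·Δ = −F gives Δ = (-1.2097, -0.4254).
Then the next iterate is (p, q)₁ = (1.2903, 1.0746).

(1.2903, 1.0746)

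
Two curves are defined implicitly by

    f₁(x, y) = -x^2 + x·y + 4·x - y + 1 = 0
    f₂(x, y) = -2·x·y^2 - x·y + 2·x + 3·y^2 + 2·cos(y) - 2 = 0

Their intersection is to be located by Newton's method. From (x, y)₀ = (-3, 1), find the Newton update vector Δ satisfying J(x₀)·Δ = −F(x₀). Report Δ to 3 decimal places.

At (-3, 1): F = (-24.000, 5.08060).
Jacobian J = [[-2·x + y + 4, x - 1], [-2·y^2 - y + 2, -4·x·y - x + 6·y - 2·sin(y)]].
At the point, J = [[11.000, -4.000], [-1.000, 19.31706]] (det J = 208.48764).
Solving J·Δ = −F gives Δ = (2.126, -0.153).

(2.126, -0.153)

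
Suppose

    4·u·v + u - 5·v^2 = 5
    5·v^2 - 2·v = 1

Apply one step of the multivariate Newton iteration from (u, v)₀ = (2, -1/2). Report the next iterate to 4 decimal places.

At (2, -1/2): F = (-8.2500, 1.2500).
Jacobian J = [[4·v + 1, 4·u - 10·v], [0, 10·v - 2]].
At the point, J = [[-1.0000, 13.0000], [0.0000, -7.0000]] (det J = 7.0000).
Solving J·Δ = −F gives Δ = (-5.9286, 0.1786).
Then the next iterate is (u, v)₁ = (-3.9286, -0.3214).

(-3.9286, -0.3214)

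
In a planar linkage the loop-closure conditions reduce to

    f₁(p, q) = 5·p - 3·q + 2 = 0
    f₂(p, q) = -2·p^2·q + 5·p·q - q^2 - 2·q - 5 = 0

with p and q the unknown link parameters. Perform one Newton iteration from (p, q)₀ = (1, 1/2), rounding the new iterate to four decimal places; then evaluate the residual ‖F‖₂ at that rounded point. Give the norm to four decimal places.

3423.3680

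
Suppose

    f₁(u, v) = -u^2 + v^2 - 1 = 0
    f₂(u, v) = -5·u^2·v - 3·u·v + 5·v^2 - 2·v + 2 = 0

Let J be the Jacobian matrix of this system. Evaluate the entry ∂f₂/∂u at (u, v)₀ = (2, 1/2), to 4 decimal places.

-11.5000

∂f₂/∂u = -10·u·v - 3·v.
At (2, 1/2) this is -11.5000.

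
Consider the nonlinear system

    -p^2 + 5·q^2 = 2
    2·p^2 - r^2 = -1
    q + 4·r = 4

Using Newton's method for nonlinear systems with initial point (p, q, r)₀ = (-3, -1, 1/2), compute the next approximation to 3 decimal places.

(-1.494, -0.696, 1.174)

At (-3, -1, 1/2): F = (-6.000, 18.750, -3.000).
Jacobian J = [[-2·p, 10·q, 0], [4·p, 0, -2·r], [0, 1, 4]].
At the point, J = [[6.000, -10.000, 0.000], [-12.000, 0.000, -1.000], [0.000, 1.000, 4.000]] (det J = -474.000).
Solving J·Δ = −F gives Δ = (1.506, 0.304, 0.674).
Then the next iterate is (p, q, r)₁ = (-1.494, -0.696, 1.174).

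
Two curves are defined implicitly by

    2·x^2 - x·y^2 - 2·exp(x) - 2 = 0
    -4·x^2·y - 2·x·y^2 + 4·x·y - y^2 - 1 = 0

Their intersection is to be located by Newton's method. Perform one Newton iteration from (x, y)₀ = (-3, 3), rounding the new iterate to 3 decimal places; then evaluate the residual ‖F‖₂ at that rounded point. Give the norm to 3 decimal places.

At (-3, 3): F = (42.90043, -100.000).
Jacobian J = [[4·x - y^2 - 2·exp(x), -2·x·y], [-8·x·y - 2·y^2 + 4·y, -4·x^2 - 4·x·y + 4·x - 2·y]].
At the point, J = [[-21.09957, 18.000], [66.000, -18.000]] (det J = -808.20767).
Solving J·Δ = −F gives Δ = (1.272, -0.893).
Then the next iterate is (x, y)₁ = (-1.728, 2.107).
Re-evaluating at (-1.728, 2.107): F = (11.28806, -29.82617), so ‖F‖₂ = 31.891.

31.891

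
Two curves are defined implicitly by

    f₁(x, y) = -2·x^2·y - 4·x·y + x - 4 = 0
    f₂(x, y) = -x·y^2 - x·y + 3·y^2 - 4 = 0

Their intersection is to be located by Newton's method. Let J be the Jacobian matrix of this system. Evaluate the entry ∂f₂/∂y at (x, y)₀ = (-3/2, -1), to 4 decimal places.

-7.5000

∂f₂/∂y = -2·x·y - x + 6·y.
At (-3/2, -1) this is -7.5000.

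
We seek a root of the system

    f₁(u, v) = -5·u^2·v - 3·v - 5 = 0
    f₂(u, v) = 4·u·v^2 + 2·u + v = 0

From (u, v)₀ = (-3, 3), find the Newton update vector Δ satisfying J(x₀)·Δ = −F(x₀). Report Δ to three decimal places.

(1.150, -0.948)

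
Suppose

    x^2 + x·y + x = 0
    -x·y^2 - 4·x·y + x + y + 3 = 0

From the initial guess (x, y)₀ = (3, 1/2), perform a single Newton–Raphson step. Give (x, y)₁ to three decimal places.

(1.141, 0.648)

At (3, 1/2): F = (13.500, -0.250).
Jacobian J = [[2·x + y + 1, x], [-y^2 - 4·y + 1, -2·x·y - 4·x + 1]].
At the point, J = [[7.500, 3.000], [-1.250, -14.000]] (det J = -101.250).
Solving J·Δ = −F gives Δ = (-1.859, 0.148).
Then the next iterate is (x, y)₁ = (1.141, 0.648).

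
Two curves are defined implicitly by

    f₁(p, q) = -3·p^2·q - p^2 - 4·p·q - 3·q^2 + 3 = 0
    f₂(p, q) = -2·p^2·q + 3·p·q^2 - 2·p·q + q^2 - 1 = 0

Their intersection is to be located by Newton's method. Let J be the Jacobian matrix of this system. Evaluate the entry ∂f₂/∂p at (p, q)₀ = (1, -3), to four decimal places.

45.0000

∂f₂/∂p = -4·p·q + 3·q^2 - 2·q.
At (1, -3) this is 45.0000.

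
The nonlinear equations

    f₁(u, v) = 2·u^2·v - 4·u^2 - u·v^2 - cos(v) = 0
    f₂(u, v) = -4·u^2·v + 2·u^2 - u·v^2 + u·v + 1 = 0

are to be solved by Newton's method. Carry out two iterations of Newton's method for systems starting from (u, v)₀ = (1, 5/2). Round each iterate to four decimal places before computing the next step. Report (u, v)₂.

(0.6368, -1.0466)

At (1, 5/2): F = (-4.448856, -10.7500).
Jacobian J = [[4·u·v - 8·u - v^2, 2·u^2 - 2·u·v + sin(v)], [-8·u·v + 4·u - v^2 + v, -4·u^2 - 2·u·v + u]].
At the point, J = [[-4.2500, -2.401528], [-19.7500, -8.0000]] (det J = -13.430175).
Solving J·Δ = −F gives Δ = (0.7278, -3.1405).
Then the next iterate is (u, v)₁ = (1.7278, -0.6405).
Round to (1.7278, -0.6405) and repeat: F = (-17.275942, 12.803437), J = [[-18.659264, 7.586301], [14.713707, -8.000060]].
Δ = (-1.0910, -0.4061), so (u, v)₂ = (0.6368, -1.0466).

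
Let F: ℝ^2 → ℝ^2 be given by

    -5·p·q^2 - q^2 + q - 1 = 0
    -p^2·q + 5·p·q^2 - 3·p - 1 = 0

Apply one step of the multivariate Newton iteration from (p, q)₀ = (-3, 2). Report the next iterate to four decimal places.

At (-3, 2): F = (57.0000, -70.0000).
Jacobian J = [[-5·q^2, -10·p·q - 2·q + 1], [-2·p·q + 5·q^2 - 3, -p^2 + 10·p·q]].
At the point, J = [[-20.0000, 57.0000], [29.0000, -69.0000]] (det J = -273.0000).
Solving J·Δ = −F gives Δ = (0.2088, -0.9267).
Then the next iterate is (p, q)₁ = (-2.7912, 1.0733).

(-2.7912, 1.0733)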